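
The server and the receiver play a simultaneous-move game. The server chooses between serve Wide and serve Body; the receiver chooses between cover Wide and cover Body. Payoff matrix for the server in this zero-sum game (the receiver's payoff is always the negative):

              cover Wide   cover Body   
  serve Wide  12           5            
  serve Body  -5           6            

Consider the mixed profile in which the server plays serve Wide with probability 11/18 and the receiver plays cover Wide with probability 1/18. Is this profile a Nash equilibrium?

Check the receiver's indifference given the server's mix p = 11/18:
  payoff from cover Wide = -97/18; payoff from cover Body = -97/18 — equal.
Check the server's indifference given the receiver's mix q = 1/18:
  payoff from serve Wide = 97/18; payoff from serve Body = 97/18 — equal.
Both players are indifferent, so neither can profitably deviate.

Yes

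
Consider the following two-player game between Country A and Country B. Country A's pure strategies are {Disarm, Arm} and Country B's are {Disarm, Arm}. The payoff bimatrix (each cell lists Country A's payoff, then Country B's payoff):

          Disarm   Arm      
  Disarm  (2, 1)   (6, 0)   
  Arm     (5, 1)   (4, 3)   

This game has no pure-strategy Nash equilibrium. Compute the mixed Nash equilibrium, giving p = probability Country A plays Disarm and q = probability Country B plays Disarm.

p = 2/3, q = 2/5

Set Country B's expected payoff from Disarm equal to that from Arm:
  Country B's payoff from Disarm: p·1 + (1−p)·1 = 1
  Country B's payoff from Arm: p·0 + (1−p)·3 = -3p + 3
  1 = -3p + 3  ⇒  3p = 2  ⇒  p = 2/3.
For Country A to be willing to mix, Country A must be indifferent between Disarm and Arm, which pins down Country B's mix.
  Country A's expected payoff from Disarm: q·2 + (1−q)·6 = -4q + 6
  Country A's expected payoff from Arm: q·5 + (1−q)·4 = q + 4
  -4q + 6 = q + 4  ⇒  -5q = -2  ⇒  q = 2/5.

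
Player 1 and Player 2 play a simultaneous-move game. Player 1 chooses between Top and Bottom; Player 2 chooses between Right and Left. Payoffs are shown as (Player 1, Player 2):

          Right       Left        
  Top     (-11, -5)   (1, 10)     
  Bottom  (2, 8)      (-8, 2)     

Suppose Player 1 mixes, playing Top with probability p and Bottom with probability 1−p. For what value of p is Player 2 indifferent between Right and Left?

Player 1's mix must leave Player 2 indifferent between Right and Left.
  Player 2's payoff from Right: p·(-5) + (1−p)·8 = -13p + 8
  Player 2's payoff from Left: p·10 + (1−p)·2 = 8p + 2
  -13p + 8 = 8p + 2  ⇒  -21p = -6  ⇒  p = 2/7.

p = 2/7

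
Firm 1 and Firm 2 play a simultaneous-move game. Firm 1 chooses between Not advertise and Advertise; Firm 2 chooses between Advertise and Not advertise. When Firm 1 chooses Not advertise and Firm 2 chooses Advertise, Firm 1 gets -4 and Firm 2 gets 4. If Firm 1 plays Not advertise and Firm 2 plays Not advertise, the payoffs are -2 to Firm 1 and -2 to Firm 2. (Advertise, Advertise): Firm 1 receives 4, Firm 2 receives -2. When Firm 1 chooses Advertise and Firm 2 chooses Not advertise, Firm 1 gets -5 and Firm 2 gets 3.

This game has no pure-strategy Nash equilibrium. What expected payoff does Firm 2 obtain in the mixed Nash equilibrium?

In a mixed equilibrium Firm 2 is indifferent between Advertise and Not advertise; this condition fixes p.
  Firm 2's expected payoff from Advertise: p·4 + (1−p)·(-2) = 6p - 2
  Firm 2's expected payoff from Not advertise: p·(-2) + (1−p)·3 = -5p + 3
  6p - 2 = -5p + 3  ⇒  11p = 5  ⇒  p = 5/11.
At equilibrium Firm 2 is indifferent across columns, so Firm 2's payoff equals the payoff from Advertise: (5/11)·4 + (6/11)·(-2) = 8/11.

8/11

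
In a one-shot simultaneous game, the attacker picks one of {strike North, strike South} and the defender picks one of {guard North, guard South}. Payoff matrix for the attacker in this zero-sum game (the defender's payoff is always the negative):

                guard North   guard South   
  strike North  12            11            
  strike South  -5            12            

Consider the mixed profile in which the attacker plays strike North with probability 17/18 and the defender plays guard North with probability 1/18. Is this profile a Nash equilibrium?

Yes

Check the defender's indifference given the attacker's mix p = 17/18:
  payoff from guard North = -199/18; payoff from guard South = -199/18 — equal.
Check the attacker's indifference given the defender's mix q = 1/18:
  payoff from strike North = 199/18; payoff from strike South = 199/18 — equal.
Both players are indifferent, so neither can profitably deviate.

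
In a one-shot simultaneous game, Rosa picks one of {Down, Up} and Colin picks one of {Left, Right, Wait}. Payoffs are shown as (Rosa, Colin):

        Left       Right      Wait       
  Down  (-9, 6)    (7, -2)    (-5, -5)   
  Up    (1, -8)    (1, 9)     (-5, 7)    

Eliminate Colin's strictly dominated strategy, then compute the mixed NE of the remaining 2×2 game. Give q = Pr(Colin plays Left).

Colin's strategy Wait is strictly dominated by Right: -2 > -5 and 9 > 7. Eliminate Wait.
In a mixed equilibrium Rosa is indifferent between Down and Up; this condition fixes q.
  Rosa's payoff to Down: q·(-9) + (1−q)·7 = -16q + 7
  Rosa's payoff to Up: q·1 + (1−q)·1 = 1
  -16q + 7 = 1  ⇒  -16q = -6  ⇒  q = 3/8.

q = 3/8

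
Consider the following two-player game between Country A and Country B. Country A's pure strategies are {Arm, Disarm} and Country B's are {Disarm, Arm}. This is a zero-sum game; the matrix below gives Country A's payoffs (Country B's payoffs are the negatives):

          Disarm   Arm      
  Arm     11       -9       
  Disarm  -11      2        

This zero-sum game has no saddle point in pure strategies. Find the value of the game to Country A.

Country B's mix must leave Country A indifferent between Arm and Disarm.
  Country A's payoff to Arm: q·11 + (1−q)·(-9) = 20q - 9
  Country A's payoff to Disarm: q·(-11) + (1−q)·2 = -13q + 2
  20q - 9 = -13q + 2  ⇒  33q = 11  ⇒  q = 1/3.
The value is Country A's expected payoff against this mix (using Arm): (1/3)·11 + (2/3)·(-9) = -7/3.

v = -7/3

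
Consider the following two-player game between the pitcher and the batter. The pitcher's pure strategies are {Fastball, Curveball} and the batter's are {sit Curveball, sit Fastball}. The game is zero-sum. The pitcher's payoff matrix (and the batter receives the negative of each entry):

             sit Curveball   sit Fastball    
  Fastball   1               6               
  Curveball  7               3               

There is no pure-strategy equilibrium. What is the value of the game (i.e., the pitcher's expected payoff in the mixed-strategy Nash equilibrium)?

v = 13/3

The batter's mix must leave the pitcher indifferent between Fastball and Curveball.
  the pitcher's payoff from Fastball: q·1 + (1−q)·6 = -5q + 6
  the pitcher's payoff from Curveball: q·7 + (1−q)·3 = 4q + 3
  -5q + 6 = 4q + 3  ⇒  -9q = -3  ⇒  q = 1/3.
The value is the pitcher's expected payoff against this mix (using Fastball): (1/3)·1 + (2/3)·6 = 13/3.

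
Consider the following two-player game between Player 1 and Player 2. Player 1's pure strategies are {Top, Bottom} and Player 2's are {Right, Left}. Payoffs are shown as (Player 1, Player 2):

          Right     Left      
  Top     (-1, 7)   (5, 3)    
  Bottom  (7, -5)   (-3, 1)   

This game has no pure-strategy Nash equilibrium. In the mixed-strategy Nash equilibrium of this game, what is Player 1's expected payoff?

Player 1's indifference between Top and Bottom determines Player 2's mixing probability q:
  Player 1's payoff to Top: q·(-1) + (1−q)·5 = -6q + 5
  Player 1's payoff to Bottom: q·7 + (1−q)·(-3) = 10q - 3
  -6q + 5 = 10q - 3  ⇒  -16q = -8  ⇒  q = 1/2.
At equilibrium Player 1 is indifferent across rows, so Player 1's payoff equals the payoff from Top: (1/2)·(-1) + (1/2)·5 = 2.

2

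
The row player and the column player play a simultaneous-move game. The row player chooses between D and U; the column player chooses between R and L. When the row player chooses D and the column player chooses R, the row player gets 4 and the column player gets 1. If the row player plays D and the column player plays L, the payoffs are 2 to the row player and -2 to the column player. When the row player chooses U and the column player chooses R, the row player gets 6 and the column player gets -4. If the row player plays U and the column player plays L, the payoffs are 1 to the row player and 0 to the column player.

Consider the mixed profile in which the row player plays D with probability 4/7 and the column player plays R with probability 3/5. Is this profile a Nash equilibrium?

No

Given the column player's mix q = 3/5, the row player's payoff from D is 16/5 but from U is 4. The row player strictly prefers U, so the row player would not mix.
So the proposed profile is not a Nash equilibrium.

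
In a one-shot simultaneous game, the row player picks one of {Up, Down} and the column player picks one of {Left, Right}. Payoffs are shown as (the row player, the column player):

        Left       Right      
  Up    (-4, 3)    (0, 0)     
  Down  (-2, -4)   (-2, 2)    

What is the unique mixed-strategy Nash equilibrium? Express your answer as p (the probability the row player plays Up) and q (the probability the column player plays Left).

p = 2/3, q = 1/2

The column player's indifference between Left and Right determines the row player's mixing probability p:
  the column player's payoff from Left: p·3 + (1−p)·(-4) = 7p - 4
  the column player's payoff from Right: p·0 + (1−p)·2 = -2p + 2
  7p - 4 = -2p + 2  ⇒  9p = 6  ⇒  p = 2/3.
The row player's indifference between Up and Down determines the column player's mixing probability q:
  the row player's expected payoff from Up: q·(-4) + (1−q)·0 = -4q
  the row player's expected payoff from Down: q·(-2) + (1−q)·(-2) = -2
  -4q = -2  ⇒  -4q = -2  ⇒  q = 1/2.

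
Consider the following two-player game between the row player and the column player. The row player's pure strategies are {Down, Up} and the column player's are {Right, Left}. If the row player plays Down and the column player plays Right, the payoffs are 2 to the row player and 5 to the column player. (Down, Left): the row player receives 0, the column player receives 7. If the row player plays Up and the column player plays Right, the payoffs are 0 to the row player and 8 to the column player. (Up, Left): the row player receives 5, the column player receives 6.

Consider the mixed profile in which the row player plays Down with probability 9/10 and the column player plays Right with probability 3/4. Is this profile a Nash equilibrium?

No

Given the row player's mix p = 9/10, the column player's payoff from Right is 53/10 but from Left is 69/10. The column player strictly prefers Left, so the column player would not mix.
So the proposed profile is not a Nash equilibrium.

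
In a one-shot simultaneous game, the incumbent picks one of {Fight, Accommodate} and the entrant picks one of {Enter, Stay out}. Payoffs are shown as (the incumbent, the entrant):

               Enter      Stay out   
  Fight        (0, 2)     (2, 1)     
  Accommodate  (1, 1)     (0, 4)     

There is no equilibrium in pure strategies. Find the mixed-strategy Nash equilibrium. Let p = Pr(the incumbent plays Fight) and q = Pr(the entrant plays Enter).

In a mixed equilibrium the entrant is indifferent between Enter and Stay out; this condition fixes p.
  the entrant's payoff from Enter: p·2 + (1−p)·1 = p + 1
  the entrant's payoff from Stay out: p·1 + (1−p)·4 = -3p + 4
  p + 1 = -3p + 4  ⇒  4p = 3  ⇒  p = 3/4.
The incumbent's indifference between Fight and Accommodate determines the entrant's mixing probability q:
  the incumbent's payoff from Fight: q·0 + (1−q)·2 = -2q + 2
  the incumbent's payoff from Accommodate: q·1 + (1−q)·0 = q
  -2q + 2 = q  ⇒  -3q = -2  ⇒  q = 2/3.

p = 3/4, q = 2/3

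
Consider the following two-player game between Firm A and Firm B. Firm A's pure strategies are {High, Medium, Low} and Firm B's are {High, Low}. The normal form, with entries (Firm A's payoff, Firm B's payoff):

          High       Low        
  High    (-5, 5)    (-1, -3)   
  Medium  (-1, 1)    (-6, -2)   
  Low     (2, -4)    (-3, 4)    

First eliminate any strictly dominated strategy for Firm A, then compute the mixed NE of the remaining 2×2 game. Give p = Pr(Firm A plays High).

p = 1/2

Firm A's strategy Medium is strictly dominated by Low: 2 > -1 and -3 > -6. Eliminate Medium.
Firm B's indifference between High and Low determines Firm A's mixing probability p:
  Firm B's payoff to High: p·5 + (1−p)·(-4) = 9p - 4
  Firm B's payoff to Low: p·(-3) + (1−p)·4 = -7p + 4
  9p - 4 = -7p + 4  ⇒  16p = 8  ⇒  p = 1/2.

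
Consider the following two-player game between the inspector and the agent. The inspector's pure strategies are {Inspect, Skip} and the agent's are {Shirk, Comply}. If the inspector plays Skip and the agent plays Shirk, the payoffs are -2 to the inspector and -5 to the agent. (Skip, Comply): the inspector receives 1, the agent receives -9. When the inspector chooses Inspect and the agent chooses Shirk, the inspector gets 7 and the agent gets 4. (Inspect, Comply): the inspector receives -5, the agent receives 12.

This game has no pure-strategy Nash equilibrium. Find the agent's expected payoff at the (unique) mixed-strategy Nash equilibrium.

The agent's indifference between Shirk and Comply determines the inspector's mixing probability p:
  the agent's payoff to Shirk: p·4 + (1−p)·(-5) = 9p - 5
  the agent's payoff to Comply: p·12 + (1−p)·(-9) = 21p - 9
  9p - 5 = 21p - 9  ⇒  -12p = -4  ⇒  p = 1/3.
At equilibrium the agent is indifferent across columns, so the agent's payoff equals the payoff from Shirk: (1/3)·4 + (2/3)·(-5) = -2.

-2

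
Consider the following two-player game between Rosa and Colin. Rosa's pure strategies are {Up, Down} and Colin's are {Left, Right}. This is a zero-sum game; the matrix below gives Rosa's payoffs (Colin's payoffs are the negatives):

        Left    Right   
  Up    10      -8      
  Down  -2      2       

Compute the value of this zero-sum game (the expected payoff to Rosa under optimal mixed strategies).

v = 2/11

For Rosa to be willing to mix, Rosa must be indifferent between Up and Down, which pins down Colin's mix.
  Rosa's payoff from Up: q·10 + (1−q)·(-8) = 18q - 8
  Rosa's payoff from Down: q·(-2) + (1−q)·2 = -4q + 2
  18q - 8 = -4q + 2  ⇒  22q = 10  ⇒  q = 5/11.
The value is Rosa's expected payoff against this mix (using Up): (5/11)·10 + (6/11)·(-8) = 2/11.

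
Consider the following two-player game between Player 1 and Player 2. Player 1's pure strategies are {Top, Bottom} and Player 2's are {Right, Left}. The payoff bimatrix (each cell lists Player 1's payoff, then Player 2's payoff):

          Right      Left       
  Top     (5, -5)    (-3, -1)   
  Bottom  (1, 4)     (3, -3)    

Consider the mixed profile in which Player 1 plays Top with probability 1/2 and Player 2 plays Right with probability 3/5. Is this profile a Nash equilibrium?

No

Given Player 1's mix p = 1/2, Player 2's payoff from Right is -1/2 but from Left is -2. Player 2 strictly prefers Right, so Player 2 would not mix.
So the proposed profile is not a Nash equilibrium.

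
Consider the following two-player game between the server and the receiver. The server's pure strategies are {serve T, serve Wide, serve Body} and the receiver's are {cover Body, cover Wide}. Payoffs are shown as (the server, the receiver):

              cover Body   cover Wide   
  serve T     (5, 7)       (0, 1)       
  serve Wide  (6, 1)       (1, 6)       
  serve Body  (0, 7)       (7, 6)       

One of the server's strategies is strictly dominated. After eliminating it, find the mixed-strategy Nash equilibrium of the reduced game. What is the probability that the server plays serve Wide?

The server's strategy serve T is strictly dominated by serve Wide: 6 > 5 and 1 > 0. Eliminate serve T.
The server's mix must leave the receiver indifferent between cover Body and cover Wide.
  the receiver's expected payoff from cover Body: p·1 + (1−p)·7 = -6p + 7
  the receiver's expected payoff from cover Wide: p·6 + (1−p)·6 = 6
  -6p + 7 = 6  ⇒  -6p = -1  ⇒  p = 1/6.

p = 1/6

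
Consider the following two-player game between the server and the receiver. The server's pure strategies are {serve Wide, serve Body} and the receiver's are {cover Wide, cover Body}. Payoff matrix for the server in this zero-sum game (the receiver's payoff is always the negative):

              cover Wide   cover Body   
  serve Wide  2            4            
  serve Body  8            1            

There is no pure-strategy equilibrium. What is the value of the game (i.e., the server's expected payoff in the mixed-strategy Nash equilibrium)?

The server's indifference between serve Wide and serve Body determines the receiver's mixing probability q:
  the server's expected payoff from serve Wide: q·2 + (1−q)·4 = -2q + 4
  the server's expected payoff from serve Body: q·8 + (1−q)·1 = 7q + 1
  -2q + 4 = 7q + 1  ⇒  -9q = -3  ⇒  q = 1/3.
The value is the server's expected payoff against this mix (using serve Wide): (1/3)·2 + (2/3)·4 = 10/3.

v = 10/3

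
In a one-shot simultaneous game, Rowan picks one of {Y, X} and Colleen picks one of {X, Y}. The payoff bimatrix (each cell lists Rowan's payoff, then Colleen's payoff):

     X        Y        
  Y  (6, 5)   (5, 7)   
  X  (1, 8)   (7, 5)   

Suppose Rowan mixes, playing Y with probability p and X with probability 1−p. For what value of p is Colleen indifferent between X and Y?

p = 3/5

Colleen's indifference between X and Y determines Rowan's mixing probability p:
  Colleen's expected payoff from X: p·5 + (1−p)·8 = -3p + 8
  Colleen's expected payoff from Y: p·7 + (1−p)·5 = 2p + 5
  -3p + 8 = 2p + 5  ⇒  -5p = -3  ⇒  p = 3/5.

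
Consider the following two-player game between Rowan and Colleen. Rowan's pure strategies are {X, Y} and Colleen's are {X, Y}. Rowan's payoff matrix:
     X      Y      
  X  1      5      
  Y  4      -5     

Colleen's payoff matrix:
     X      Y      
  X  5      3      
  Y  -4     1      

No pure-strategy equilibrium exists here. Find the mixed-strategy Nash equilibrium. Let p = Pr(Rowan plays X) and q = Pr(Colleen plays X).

p = 5/7, q = 10/13

In a mixed equilibrium Colleen is indifferent between X and Y; this condition fixes p.
  Colleen's payoff from X: p·5 + (1−p)·(-4) = 9p - 4
  Colleen's payoff from Y: p·3 + (1−p)·1 = 2p + 1
  9p - 4 = 2p + 1  ⇒  7p = 5  ⇒  p = 5/7.
For Rowan to be willing to mix, Rowan must be indifferent between X and Y, which pins down Colleen's mix.
  Rowan's payoff from X: q·1 + (1−q)·5 = -4q + 5
  Rowan's payoff from Y: q·4 + (1−q)·(-5) = 9q - 5
  -4q + 5 = 9q - 5  ⇒  -13q = -10  ⇒  q = 10/13.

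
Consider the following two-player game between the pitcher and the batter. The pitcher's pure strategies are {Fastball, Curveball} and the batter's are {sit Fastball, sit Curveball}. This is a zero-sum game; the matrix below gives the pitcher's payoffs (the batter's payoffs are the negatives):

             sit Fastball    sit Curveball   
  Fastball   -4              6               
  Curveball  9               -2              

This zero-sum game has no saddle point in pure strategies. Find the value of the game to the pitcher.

v = 46/21

In a mixed equilibrium the pitcher is indifferent between Fastball and Curveball; this condition fixes q.
  the pitcher's expected payoff from Fastball: q·(-4) + (1−q)·6 = -10q + 6
  the pitcher's expected payoff from Curveball: q·9 + (1−q)·(-2) = 11q - 2
  -10q + 6 = 11q - 2  ⇒  -21q = -8  ⇒  q = 8/21.
The value is the pitcher's expected payoff against this mix (using Fastball): (8/21)·(-4) + (13/21)·6 = 46/21.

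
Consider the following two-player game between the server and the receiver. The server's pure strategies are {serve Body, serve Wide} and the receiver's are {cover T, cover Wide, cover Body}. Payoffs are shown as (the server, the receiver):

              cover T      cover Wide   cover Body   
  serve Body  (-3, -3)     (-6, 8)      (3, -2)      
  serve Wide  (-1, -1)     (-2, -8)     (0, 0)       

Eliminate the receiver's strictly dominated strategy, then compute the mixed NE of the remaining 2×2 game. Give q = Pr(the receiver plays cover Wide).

q = 3/7

The receiver's strategy cover T is strictly dominated by cover Body: -2 > -3 and 0 > -1. Eliminate cover T.
In a mixed equilibrium the server is indifferent between serve Body and serve Wide; this condition fixes q.
  the server's expected payoff from serve Body: q·(-6) + (1−q)·3 = -9q + 3
  the server's expected payoff from serve Wide: q·(-2) + (1−q)·0 = -2q
  -9q + 3 = -2q  ⇒  -7q = -3  ⇒  q = 3/7.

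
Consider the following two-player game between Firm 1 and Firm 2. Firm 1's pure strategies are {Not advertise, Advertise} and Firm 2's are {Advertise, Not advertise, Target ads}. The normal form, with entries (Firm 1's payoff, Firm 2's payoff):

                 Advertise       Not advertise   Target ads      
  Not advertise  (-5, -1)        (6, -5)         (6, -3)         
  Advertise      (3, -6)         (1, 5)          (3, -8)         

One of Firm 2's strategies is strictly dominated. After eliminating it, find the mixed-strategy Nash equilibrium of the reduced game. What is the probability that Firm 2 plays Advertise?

q = 5/13

Firm 2's strategy Target ads is strictly dominated by Advertise: -1 > -3 and -6 > -8. Eliminate Target ads.
Firm 2's mix must leave Firm 1 indifferent between Not advertise and Advertise.
  Firm 1's expected payoff from Not advertise: q·(-5) + (1−q)·6 = -11q + 6
  Firm 1's expected payoff from Advertise: q·3 + (1−q)·1 = 2q + 1
  -11q + 6 = 2q + 1  ⇒  -13q = -5  ⇒  q = 5/13.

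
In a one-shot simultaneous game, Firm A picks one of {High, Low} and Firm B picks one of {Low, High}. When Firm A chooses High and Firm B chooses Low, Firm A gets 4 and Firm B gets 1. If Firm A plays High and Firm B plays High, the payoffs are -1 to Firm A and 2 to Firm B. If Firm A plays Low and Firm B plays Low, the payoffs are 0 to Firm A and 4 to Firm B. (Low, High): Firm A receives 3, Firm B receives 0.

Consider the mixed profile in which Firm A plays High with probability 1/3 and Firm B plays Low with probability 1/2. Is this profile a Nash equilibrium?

No

Given Firm A's mix p = 1/3, Firm B's payoff from Low is 3 but from High is 2/3. Firm B strictly prefers Low, so Firm B would not mix.
So the proposed profile is not a Nash equilibrium.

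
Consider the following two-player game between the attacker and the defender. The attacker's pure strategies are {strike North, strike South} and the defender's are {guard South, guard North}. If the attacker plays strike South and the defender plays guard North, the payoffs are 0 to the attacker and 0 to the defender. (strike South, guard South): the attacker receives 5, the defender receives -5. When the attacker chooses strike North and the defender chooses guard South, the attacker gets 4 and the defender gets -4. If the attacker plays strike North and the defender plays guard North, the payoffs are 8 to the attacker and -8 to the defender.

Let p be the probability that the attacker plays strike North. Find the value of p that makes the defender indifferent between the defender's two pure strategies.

Set the defender's expected payoff from guard South equal to that from guard North:
  the defender's payoff from guard South: p·(-4) + (1−p)·(-5) = p - 5
  the defender's payoff from guard North: p·(-8) + (1−p)·0 = -8p
  p - 5 = -8p  ⇒  9p = 5  ⇒  p = 5/9.

p = 5/9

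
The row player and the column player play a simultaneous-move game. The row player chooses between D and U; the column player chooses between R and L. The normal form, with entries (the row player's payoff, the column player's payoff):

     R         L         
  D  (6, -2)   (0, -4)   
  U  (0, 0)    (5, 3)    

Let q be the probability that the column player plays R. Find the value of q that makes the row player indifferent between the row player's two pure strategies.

For the row player to be willing to mix, the row player must be indifferent between D and U, which pins down the column player's mix.
  the row player's payoff to D: q·6 + (1−q)·0 = 6q
  the row player's payoff to U: q·0 + (1−q)·5 = -5q + 5
  6q = -5q + 5  ⇒  11q = 5  ⇒  q = 5/11.

q = 5/11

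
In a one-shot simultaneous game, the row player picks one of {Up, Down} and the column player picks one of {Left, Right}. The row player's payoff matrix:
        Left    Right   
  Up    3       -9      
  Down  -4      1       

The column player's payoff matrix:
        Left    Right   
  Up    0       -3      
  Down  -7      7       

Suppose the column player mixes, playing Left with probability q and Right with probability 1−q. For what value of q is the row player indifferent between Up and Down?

q = 10/17

For the row player to be willing to mix, the row player must be indifferent between Up and Down, which pins down the column player's mix.
  the row player's payoff from Up: q·3 + (1−q)·(-9) = 12q - 9
  the row player's payoff from Down: q·(-4) + (1−q)·1 = -5q + 1
  12q - 9 = -5q + 1  ⇒  17q = 10  ⇒  q = 10/17.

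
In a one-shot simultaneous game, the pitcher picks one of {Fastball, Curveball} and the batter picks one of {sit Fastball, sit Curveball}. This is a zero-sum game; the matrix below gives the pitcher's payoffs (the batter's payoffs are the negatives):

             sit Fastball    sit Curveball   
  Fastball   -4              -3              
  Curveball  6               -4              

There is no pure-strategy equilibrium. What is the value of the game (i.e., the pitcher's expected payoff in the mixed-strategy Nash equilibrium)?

For the pitcher to be willing to mix, the pitcher must be indifferent between Fastball and Curveball, which pins down the batter's mix.
  the pitcher's expected payoff from Fastball: q·(-4) + (1−q)·(-3) = -q - 3
  the pitcher's expected payoff from Curveball: q·6 + (1−q)·(-4) = 10q - 4
  -q - 3 = 10q - 4  ⇒  -11q = -1  ⇒  q = 1/11.
The value is the pitcher's expected payoff against this mix (using Fastball): (1/11)·(-4) + (10/11)·(-3) = -34/11.

v = -34/11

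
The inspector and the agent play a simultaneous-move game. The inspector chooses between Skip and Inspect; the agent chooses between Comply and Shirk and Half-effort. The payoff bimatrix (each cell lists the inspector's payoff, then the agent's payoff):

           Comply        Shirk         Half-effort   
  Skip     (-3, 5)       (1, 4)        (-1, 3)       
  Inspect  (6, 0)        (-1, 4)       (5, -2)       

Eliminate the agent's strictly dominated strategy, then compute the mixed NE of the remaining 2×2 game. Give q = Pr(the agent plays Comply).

q = 2/11

The agent's strategy Half-effort is strictly dominated by Comply: 5 > 3 and 0 > -2. Eliminate Half-effort.
In a mixed equilibrium the inspector is indifferent between Skip and Inspect; this condition fixes q.
  the inspector's payoff from Skip: q·(-3) + (1−q)·1 = -4q + 1
  the inspector's payoff from Inspect: q·6 + (1−q)·(-1) = 7q - 1
  -4q + 1 = 7q - 1  ⇒  -11q = -2  ⇒  q = 2/11.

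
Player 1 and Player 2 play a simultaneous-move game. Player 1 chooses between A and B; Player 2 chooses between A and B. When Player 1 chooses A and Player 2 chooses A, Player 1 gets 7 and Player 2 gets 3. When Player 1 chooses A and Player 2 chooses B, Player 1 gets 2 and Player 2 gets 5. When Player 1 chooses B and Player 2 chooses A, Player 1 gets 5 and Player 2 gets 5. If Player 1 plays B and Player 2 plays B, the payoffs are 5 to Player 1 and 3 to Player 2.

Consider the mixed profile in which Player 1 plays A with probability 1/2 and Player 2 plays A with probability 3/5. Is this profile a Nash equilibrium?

Check Player 2's indifference given Player 1's mix p = 1/2:
  payoff from A = 4; payoff from B = 4 — equal.
Check Player 1's indifference given Player 2's mix q = 3/5:
  payoff from A = 5; payoff from B = 5 — equal.
Both players are indifferent, so neither can profitably deviate.

Yes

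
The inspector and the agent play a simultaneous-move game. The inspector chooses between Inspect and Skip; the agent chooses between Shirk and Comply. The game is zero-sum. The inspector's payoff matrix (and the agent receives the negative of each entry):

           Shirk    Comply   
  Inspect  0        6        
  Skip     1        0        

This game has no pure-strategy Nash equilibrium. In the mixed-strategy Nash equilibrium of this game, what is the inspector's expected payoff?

The inspector's indifference between Inspect and Skip determines the agent's mixing probability q:
  the inspector's expected payoff from Inspect: q·0 + (1−q)·6 = -6q + 6
  the inspector's expected payoff from Skip: q·1 + (1−q)·0 = q
  -6q + 6 = q  ⇒  -7q = -6  ⇒  q = 6/7.
At equilibrium the inspector is indifferent across rows, so the inspector's payoff equals the payoff from Inspect: (6/7)·0 + (1/7)·6 = 6/7.

6/7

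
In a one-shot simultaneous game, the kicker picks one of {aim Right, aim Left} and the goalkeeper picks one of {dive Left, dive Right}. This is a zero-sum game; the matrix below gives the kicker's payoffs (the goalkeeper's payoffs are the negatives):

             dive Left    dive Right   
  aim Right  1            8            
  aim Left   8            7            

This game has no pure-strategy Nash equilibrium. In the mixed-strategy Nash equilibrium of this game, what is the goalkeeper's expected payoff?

-57/8

Set the goalkeeper's expected payoff from dive Left equal to that from dive Right:
  the goalkeeper's expected payoff from dive Left: p·(-1) + (1−p)·(-8) = 7p - 8
  the goalkeeper's expected payoff from dive Right: p·(-8) + (1−p)·(-7) = -p - 7
  7p - 8 = -p - 7  ⇒  8p = 1  ⇒  p = 1/8.
At equilibrium the goalkeeper is indifferent across columns, so the goalkeeper's payoff equals the payoff from dive Left: (1/8)·(-1) + (7/8)·(-8) = -57/8.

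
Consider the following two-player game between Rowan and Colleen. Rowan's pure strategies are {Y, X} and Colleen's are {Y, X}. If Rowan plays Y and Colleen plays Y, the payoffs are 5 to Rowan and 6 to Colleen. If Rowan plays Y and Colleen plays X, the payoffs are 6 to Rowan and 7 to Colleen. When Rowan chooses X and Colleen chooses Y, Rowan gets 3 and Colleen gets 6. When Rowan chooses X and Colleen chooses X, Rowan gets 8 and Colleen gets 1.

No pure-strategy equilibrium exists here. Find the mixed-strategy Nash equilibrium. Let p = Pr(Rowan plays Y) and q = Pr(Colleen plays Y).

p = 5/6, q = 1/2

In a mixed equilibrium Colleen is indifferent between Y and X; this condition fixes p.
  Colleen's payoff from Y: p·6 + (1−p)·6 = 6
  Colleen's payoff from X: p·7 + (1−p)·1 = 6p + 1
  6 = 6p + 1  ⇒  -6p = -5  ⇒  p = 5/6.
Colleen's mix must leave Rowan indifferent between Y and X.
  Rowan's expected payoff from Y: q·5 + (1−q)·6 = -q + 6
  Rowan's expected payoff from X: q·3 + (1−q)·8 = -5q + 8
  -q + 6 = -5q + 8  ⇒  4q = 2  ⇒  q = 1/2.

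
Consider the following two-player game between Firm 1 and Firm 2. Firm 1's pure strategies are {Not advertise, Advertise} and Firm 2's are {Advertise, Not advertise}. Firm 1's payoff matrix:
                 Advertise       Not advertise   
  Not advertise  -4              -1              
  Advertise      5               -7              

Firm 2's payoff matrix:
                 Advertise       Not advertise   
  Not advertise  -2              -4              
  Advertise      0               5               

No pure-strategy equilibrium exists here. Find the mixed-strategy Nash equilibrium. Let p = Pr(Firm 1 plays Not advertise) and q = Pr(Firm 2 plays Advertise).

Firm 2's indifference between Advertise and Not advertise determines Firm 1's mixing probability p:
  Firm 2's payoff from Advertise: p·(-2) + (1−p)·0 = -2p
  Firm 2's payoff from Not advertise: p·(-4) + (1−p)·5 = -9p + 5
  -2p = -9p + 5  ⇒  7p = 5  ⇒  p = 5/7.
In a mixed equilibrium Firm 1 is indifferent between Not advertise and Advertise; this condition fixes q.
  Firm 1's payoff from Not advertise: q·(-4) + (1−q)·(-1) = -3q - 1
  Firm 1's payoff from Advertise: q·5 + (1−q)·(-7) = 12q - 7
  -3q - 1 = 12q - 7  ⇒  -15q = -6  ⇒  q = 2/5.

p = 5/7, q = 2/5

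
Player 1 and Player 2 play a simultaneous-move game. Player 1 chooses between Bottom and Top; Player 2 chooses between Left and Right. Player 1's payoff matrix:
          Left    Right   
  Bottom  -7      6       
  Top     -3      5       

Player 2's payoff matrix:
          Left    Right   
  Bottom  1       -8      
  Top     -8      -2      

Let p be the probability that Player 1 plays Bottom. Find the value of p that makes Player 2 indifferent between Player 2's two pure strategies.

p = 2/5

Set Player 2's expected payoff from Left equal to that from Right:
  Player 2's expected payoff from Left: p·1 + (1−p)·(-8) = 9p - 8
  Player 2's expected payoff from Right: p·(-8) + (1−p)·(-2) = -6p - 2
  9p - 8 = -6p - 2  ⇒  15p = 6  ⇒  p = 2/5.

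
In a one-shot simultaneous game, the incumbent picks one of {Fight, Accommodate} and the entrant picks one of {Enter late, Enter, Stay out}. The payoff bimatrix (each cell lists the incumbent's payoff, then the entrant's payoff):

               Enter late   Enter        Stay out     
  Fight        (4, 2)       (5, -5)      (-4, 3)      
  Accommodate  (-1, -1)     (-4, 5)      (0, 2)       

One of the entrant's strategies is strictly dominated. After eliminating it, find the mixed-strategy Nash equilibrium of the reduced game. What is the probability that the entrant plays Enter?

q = 4/13

The entrant's strategy Enter late is strictly dominated by Stay out: 3 > 2 and 2 > -1. Eliminate Enter late.
For the incumbent to be willing to mix, the incumbent must be indifferent between Fight and Accommodate, which pins down the entrant's mix.
  the incumbent's payoff from Fight: q·5 + (1−q)·(-4) = 9q - 4
  the incumbent's payoff from Accommodate: q·(-4) + (1−q)·0 = -4q
  9q - 4 = -4q  ⇒  13q = 4  ⇒  q = 4/13.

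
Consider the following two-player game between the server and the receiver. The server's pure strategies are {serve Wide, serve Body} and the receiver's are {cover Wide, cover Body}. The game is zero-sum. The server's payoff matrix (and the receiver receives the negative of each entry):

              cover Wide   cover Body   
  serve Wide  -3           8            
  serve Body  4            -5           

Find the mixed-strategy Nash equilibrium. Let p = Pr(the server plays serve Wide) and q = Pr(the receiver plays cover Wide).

For the receiver to be willing to mix, the receiver must be indifferent between cover Wide and cover Body, which pins down the server's mix.
  the receiver's expected payoff from cover Wide: p·3 + (1−p)·(-4) = 7p - 4
  the receiver's expected payoff from cover Body: p·(-8) + (1−p)·5 = -13p + 5
  7p - 4 = -13p + 5  ⇒  20p = 9  ⇒  p = 9/20.
In a mixed equilibrium the server is indifferent between serve Wide and serve Body; this condition fixes q.
  the server's payoff from serve Wide: q·(-3) + (1−q)·8 = -11q + 8
  the server's payoff from serve Body: q·4 + (1−q)·(-5) = 9q - 5
  -11q + 8 = 9q - 5  ⇒  -20q = -13  ⇒  q = 13/20.

p = 9/20, q = 13/20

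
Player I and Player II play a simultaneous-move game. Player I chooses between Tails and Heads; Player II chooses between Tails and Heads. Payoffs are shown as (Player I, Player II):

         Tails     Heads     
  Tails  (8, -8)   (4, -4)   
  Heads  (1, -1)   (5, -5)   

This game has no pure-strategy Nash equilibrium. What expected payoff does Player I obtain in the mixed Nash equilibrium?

9/2

Set Player I's expected payoff from Tails equal to that from Heads:
  Player I's expected payoff from Tails: q·8 + (1−q)·4 = 4q + 4
  Player I's expected payoff from Heads: q·1 + (1−q)·5 = -4q + 5
  4q + 4 = -4q + 5  ⇒  8q = 1  ⇒  q = 1/8.
At equilibrium Player I is indifferent across rows, so Player I's payoff equals the payoff from Tails: (1/8)·8 + (7/8)·4 = 9/2.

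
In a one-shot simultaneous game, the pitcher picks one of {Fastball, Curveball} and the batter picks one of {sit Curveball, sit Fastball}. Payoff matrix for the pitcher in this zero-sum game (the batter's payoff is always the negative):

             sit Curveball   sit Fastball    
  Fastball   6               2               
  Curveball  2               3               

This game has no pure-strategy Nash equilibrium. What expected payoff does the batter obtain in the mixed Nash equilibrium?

The pitcher's mix must leave the batter indifferent between sit Curveball and sit Fastball.
  the batter's payoff to sit Curveball: p·(-6) + (1−p)·(-2) = -4p - 2
  the batter's payoff to sit Fastball: p·(-2) + (1−p)·(-3) = p - 3
  -4p - 2 = p - 3  ⇒  -5p = -1  ⇒  p = 1/5.
At equilibrium the batter is indifferent across columns, so the batter's payoff equals the payoff from sit Curveball: (1/5)·(-6) + (4/5)·(-2) = -14/5.

-14/5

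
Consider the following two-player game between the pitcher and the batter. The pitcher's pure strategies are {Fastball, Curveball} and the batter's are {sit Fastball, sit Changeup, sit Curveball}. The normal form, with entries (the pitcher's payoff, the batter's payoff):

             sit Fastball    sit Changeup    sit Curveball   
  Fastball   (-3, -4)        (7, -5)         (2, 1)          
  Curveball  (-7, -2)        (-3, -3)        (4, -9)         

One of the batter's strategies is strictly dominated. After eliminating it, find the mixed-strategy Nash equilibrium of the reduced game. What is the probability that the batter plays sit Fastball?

q = 1/3

The batter's strategy sit Changeup is strictly dominated by sit Fastball: -4 > -5 and -2 > -3. Eliminate sit Changeup.
In a mixed equilibrium the pitcher is indifferent between Fastball and Curveball; this condition fixes q.
  the pitcher's expected payoff from Fastball: q·(-3) + (1−q)·2 = -5q + 2
  the pitcher's expected payoff from Curveball: q·(-7) + (1−q)·4 = -11q + 4
  -5q + 2 = -11q + 4  ⇒  6q = 2  ⇒  q = 1/3.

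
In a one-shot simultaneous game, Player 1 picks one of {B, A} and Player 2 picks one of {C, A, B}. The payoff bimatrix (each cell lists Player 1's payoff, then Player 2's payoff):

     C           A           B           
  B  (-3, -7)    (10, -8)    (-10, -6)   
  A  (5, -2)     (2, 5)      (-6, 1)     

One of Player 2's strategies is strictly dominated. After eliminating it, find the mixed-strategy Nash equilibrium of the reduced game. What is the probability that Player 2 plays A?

Player 2's strategy C is strictly dominated by B: -6 > -7 and 1 > -2. Eliminate C.
For Player 1 to be willing to mix, Player 1 must be indifferent between B and A, which pins down Player 2's mix.
  Player 1's payoff from B: q·10 + (1−q)·(-10) = 20q - 10
  Player 1's payoff from A: q·2 + (1−q)·(-6) = 8q - 6
  20q - 10 = 8q - 6  ⇒  12q = 4  ⇒  q = 1/3.

q = 1/3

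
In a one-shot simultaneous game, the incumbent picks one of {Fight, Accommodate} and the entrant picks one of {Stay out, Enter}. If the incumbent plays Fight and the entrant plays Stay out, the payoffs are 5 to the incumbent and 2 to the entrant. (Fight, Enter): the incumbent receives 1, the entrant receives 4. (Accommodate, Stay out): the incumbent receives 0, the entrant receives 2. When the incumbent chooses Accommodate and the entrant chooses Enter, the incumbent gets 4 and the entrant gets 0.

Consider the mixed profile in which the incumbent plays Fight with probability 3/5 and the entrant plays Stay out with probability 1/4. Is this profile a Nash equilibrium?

Given the incumbent's mix p = 3/5, the entrant's payoff from Stay out is 2 but from Enter is 12/5. The entrant strictly prefers Enter, so the entrant would not mix.
So the proposed profile is not a Nash equilibrium.

No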